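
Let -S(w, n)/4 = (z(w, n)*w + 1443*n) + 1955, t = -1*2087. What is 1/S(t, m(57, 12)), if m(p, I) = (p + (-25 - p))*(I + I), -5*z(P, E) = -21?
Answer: 5/17452208 ≈ 2.8650e-7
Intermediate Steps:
z(P, E) = 21/5 (z(P, E) = -⅕*(-21) = 21/5)
m(p, I) = -50*I
t = -2087
S(w, n) = -7820 - 5772*n - 84*w/5 (S(w, n) = -4*((21*w/5 + 1443*n) + 1955) = -4*((1443*n + 21*w/5) + 1955) = -4*(1955 + 1443*n + 21*w/5) = -7820 - 5772*n - 84*w/5)
1/S(t, m(57, 12)) = 1/(-7820 - (-288600)*12 - 84/5*(-2087)) = 1/(-7820 - 5772*(-600) + 175308/5) = 1/(-7820 + 3463200 + 175308/5) = 1/(17452208/5) = 5/17452208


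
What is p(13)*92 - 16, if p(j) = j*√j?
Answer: -16 + 1196*√13 ≈ 4296.2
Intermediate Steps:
p(j) = j^(3/2)
p(13)*92 - 16 = 13^(3/2)*92 - 16 = (13*√13)*92 - 16 = 1196*√13 - 16 = -16 + 1196*√13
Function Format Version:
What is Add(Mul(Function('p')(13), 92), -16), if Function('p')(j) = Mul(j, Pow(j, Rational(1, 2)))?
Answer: Add(-16, Mul(1196, Pow(13, Rational(1, 2)))) ≈ 4296.2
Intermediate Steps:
Function('p')(j) = Pow(j, Rational(3, 2))
Add(Mul(Function('p')(13), 92), -16) = Add(Mul(Pow(13, Rational(3, 2)), 92), -16) = Add(Mul(Mul(13, Pow(13, Rational(1, 2))), 92), -16) = Add(Mul(1196, Pow(13, Rational(1, 2))), -16) = Add(-16, Mul(1196, Pow(13, Rational(1, 2))))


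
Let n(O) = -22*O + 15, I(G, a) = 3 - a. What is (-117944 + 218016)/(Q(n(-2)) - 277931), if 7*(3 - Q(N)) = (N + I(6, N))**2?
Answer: -700504/1945505 ≈ -0.36006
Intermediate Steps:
n(O) = 15 - 22*O
Q(N) = 12/7 (Q(N) = 3 - (N + (3 - N))**2/7 = 3 - 1/7*3**2 = 3 - 1/7*9 = 3 - 9/7 = 12/7)
(-117944 + 218016)/(Q(n(-2)) - 277931) = (-117944 + 218016)/(12/7 - 277931) = 100072/(-1945505/7) = 100072*(-7/1945505) = -700504/1945505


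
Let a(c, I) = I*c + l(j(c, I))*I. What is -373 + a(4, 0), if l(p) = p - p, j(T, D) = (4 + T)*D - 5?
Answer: -373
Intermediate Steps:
j(T, D) = -5 + D*(4 + T) (j(T, D) = D*(4 + T) - 5 = -5 + D*(4 + T))
l(p) = 0
a(c, I) = I*c (a(c, I) = I*c + 0*I = I*c + 0 = I*c)
-373 + a(4, 0) = -373 + 0*4 = -373 + 0 = -373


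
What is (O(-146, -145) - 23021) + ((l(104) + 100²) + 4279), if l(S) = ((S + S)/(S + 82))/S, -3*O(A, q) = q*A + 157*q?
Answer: -254520/31 ≈ -8210.3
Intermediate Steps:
O(A, q) = -157*q/3 - A*q/3 (O(A, q) = -(q*A + 157*q)/3 = -(A*q + 157*q)/3 = -(157*q + A*q)/3 = -157*q/3 - A*q/3)
l(S) = 2/(82 + S) (l(S) = ((2*S)/(82 + S))/S = (2*S/(82 + S))/S = 2/(82 + S))
(O(-146, -145) - 23021) + ((l(104) + 100²) + 4279) = (-⅓*(-145)*(157 - 146) - 23021) + ((2/(82 + 104) + 100²) + 4279) = (-⅓*(-145)*11 - 23021) + ((2/186 + 10000) + 4279) = (1595/3 - 23021) + ((2*(1/186) + 10000) + 4279) = -67468/3 + ((1/93 + 10000) + 4279) = -67468/3 + (930001/93 + 4279) = -67468/3 + 1327948/93 = -254520/31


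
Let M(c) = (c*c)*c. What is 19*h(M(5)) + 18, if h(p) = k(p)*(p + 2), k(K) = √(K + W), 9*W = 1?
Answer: 18 + 2413*√1126/3 ≈ 27008.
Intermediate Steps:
W = ⅑ (W = (⅑)*1 = ⅑ ≈ 0.11111)
M(c) = c³ (M(c) = c²*c = c³)
k(K) = √(⅑ + K) (k(K) = √(K + ⅑) = √(⅑ + K))
h(p) = √(1 + 9*p)*(2 + p)/3 (h(p) = (√(1 + 9*p)/3)*(p + 2) = (√(1 + 9*p)/3)*(2 + p) = √(1 + 9*p)*(2 + p)/3)
19*h(M(5)) + 18 = 19*(√(1 + 9*5³)*(2 + 5³)/3) + 18 = 19*(√(1 + 9*125)*(2 + 125)/3) + 18 = 19*((⅓)*√(1 + 1125)*127) + 18 = 19*((⅓)*√1126*127) + 18 = 19*(127*√1126/3) + 18 = 2413*√1126/3 + 18 = 18 + 2413*√1126/3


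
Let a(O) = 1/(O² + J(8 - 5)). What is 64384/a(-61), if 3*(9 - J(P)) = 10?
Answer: 719813120/3 ≈ 2.3994e+8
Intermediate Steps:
J(P) = 17/3 (J(P) = 9 - ⅓*10 = 9 - 10/3 = 17/3)
a(O) = 1/(17/3 + O²) (a(O) = 1/(O² + 17/3) = 1/(17/3 + O²))
64384/a(-61) = 64384/((3/(17 + 3*(-61)²))) = 64384/((3/(17 + 3*3721))) = 64384/((3/(17 + 11163))) = 64384/((3/11180)) = 64384/((3*(1/11180))) = 64384/(3/11180) = 64384*(11180/3) = 719813120/3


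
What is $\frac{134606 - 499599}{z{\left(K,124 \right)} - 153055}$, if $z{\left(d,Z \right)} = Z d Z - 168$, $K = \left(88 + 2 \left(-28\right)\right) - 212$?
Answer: $\frac{364993}{2920903} \approx 0.12496$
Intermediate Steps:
$K = -180$ ($K = \left(88 - 56\right) - 212 = 32 - 212 = -180$)
$z{\left(d,Z \right)} = -168 + d Z^{2}$ ($z{\left(d,Z \right)} = d Z^{2} - 168 = -168 + d Z^{2}$)
$\frac{134606 - 499599}{z{\left(K,124 \right)} - 153055} = \frac{134606 - 499599}{\left(-168 - 180 \cdot 124^{2}\right) - 153055} = - \frac{364993}{\left(-168 - 2767680\right) - 153055} = - \frac{364993}{-2767848 - 153055} = - \frac{364993}{-2920903} = \left(-364993\right) \left(- \frac{1}{2920903}\right) = \frac{364993}{2920903}$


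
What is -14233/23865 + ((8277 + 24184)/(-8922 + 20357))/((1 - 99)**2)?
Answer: -7266596017/12190213140 ≈ -0.59610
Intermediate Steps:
-14233/23865 + ((8277 + 24184)/(-8922 + 20357))/((1 - 99)**2) = -14233*1/23865 + (32461/11435)/((-98)**2) = -331/555 + (32461*(1/11435))/9604 = -331/555 + (32461/11435)*(1/9604) = -331/555 + 32461/109821740 = -7266596017/12190213140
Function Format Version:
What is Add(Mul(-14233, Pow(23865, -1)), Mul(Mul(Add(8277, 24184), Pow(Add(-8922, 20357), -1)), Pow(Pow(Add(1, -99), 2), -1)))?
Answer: Rational(-7266596017, 12190213140) ≈ -0.59610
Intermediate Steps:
Add(Mul(-14233, Pow(23865, -1)), Mul(Mul(Add(8277, 24184), Pow(Add(-8922, 20357), -1)), Pow(Pow(Add(1, -99), 2), -1))) = Add(Mul(-14233, Rational(1, 23865)), Mul(Mul(32461, Pow(11435, -1)), Pow(Pow(-98, 2), -1))) = Add(Rational(-331, 555), Mul(Mul(32461, Rational(1, 11435)), Pow(9604, -1))) = Add(Rational(-331, 555), Mul(Rational(32461, 11435), Rational(1, 9604))) = Add(Rational(-331, 555), Rational(32461, 109821740)) = Rational(-7266596017, 12190213140)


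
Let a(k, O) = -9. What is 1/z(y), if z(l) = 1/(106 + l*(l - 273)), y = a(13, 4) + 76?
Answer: -13696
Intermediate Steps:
y = 67 (y = -9 + 76 = 67)
z(l) = 1/(106 + l*(-273 + l))
1/z(y) = 1/(1/(106 + 67**2 - 273*67)) = 1/(1/(106 + 4489 - 18291)) = 1/(1/(-13696)) = 1/(-1/13696) = -13696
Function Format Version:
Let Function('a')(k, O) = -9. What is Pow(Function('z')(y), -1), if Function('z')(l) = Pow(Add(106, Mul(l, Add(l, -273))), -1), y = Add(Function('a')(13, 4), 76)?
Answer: -13696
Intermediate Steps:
y = 67 (y = Add(-9, 76) = 67)
Function('z')(l) = Pow(Add(106, Mul(l, Add(-273, l))), -1)
Pow(Function('z')(y), -1) = Pow(Pow(Add(106, Pow(67, 2), Mul(-273, 67)), -1), -1) = Pow(Pow(Add(106, 4489, -18291), -1), -1) = Pow(Pow(-13696, -1), -1) = Pow(Rational(-1, 13696), -1) = -13696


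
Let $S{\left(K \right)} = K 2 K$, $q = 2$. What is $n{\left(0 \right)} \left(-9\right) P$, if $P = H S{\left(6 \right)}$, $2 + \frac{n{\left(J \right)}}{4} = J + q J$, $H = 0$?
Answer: $0$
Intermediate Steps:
$S{\left(K \right)} = 2 K^{2}$ ($S{\left(K \right)} = 2 K K = 2 K^{2}$)
$n{\left(J \right)} = -8 + 12 J$ ($n{\left(J \right)} = -8 + 4 \left(J + 2 J\right) = -8 + 4 \cdot 3 J = -8 + 12 J$)
$P = 0$ ($P = 0 \cdot 2 \cdot 6^{2} = 0 \cdot 2 \cdot 36 = 0 \cdot 72 = 0$)
$n{\left(0 \right)} \left(-9\right) P = \left(-8 + 12 \cdot 0\right) \left(-9\right) 0 = \left(-8 + 0\right) \left(-9\right) 0 = \left(-8\right) \left(-9\right) 0 = 72 \cdot 0 = 0$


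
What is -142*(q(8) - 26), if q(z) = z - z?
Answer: 3692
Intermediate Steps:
q(z) = 0
-142*(q(8) - 26) = -142*(0 - 26) = -142*(-26) = 3692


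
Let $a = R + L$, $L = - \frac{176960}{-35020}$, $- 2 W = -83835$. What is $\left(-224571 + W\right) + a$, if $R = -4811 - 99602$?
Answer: $- \frac{1005289187}{3502} \approx -2.8706 \cdot 10^{5}$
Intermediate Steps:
$W = \frac{83835}{2}$ ($W = \left(- \frac{1}{2}\right) \left(-83835\right) = \frac{83835}{2} \approx 41918.0$)
$R = -104413$
$L = \frac{8848}{1751}$ ($L = \left(-176960\right) \left(- \frac{1}{35020}\right) = \frac{8848}{1751} \approx 5.0531$)
$a = - \frac{182818315}{1751}$ ($a = -104413 + \frac{8848}{1751} = - \frac{182818315}{1751} \approx -1.0441 \cdot 10^{5}$)
$\left(-224571 + W\right) + a = \left(-224571 + \frac{83835}{2}\right) - \frac{182818315}{1751} = - \frac{365307}{2} - \frac{182818315}{1751} = - \frac{1005289187}{3502}$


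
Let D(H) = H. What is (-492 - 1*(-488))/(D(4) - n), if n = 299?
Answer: 4/295 ≈ 0.013559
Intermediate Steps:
(-492 - 1*(-488))/(D(4) - n) = (-492 - 1*(-488))/(4 - 1*299) = (-492 + 488)/(4 - 299) = -4/(-295) = -4*(-1/295) = 4/295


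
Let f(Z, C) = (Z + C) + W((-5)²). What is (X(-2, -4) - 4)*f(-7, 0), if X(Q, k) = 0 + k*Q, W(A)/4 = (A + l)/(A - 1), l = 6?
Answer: -22/3 ≈ -7.3333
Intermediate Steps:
W(A) = 4*(6 + A)/(-1 + A) (W(A) = 4*((A + 6)/(A - 1)) = 4*((6 + A)/(-1 + A)) = 4*(6 + A)/(-1 + A))
f(Z, C) = 31/6 + C + Z (f(Z, C) = (Z + C) + 4*(6 + (-5)²)/(-1 + (-5)²) = (C + Z) + 4*(6 + 25)/(-1 + 25) = (C + Z) + 4*31/24 = (C + Z) + 4*(1/24)*31 = (C + Z) + 31/6 = 31/6 + C + Z)
X(Q, k) = Q*k (X(Q, k) = 0 + Q*k = Q*k)
(X(-2, -4) - 4)*f(-7, 0) = (-2*(-4) - 4)*(31/6 + 0 - 7) = (8 - 4)*(-11/6) = 4*(-11/6) = -22/3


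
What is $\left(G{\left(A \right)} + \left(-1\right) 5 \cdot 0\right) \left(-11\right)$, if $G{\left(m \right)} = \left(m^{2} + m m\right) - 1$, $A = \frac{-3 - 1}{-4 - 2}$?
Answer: $\frac{11}{9} \approx 1.2222$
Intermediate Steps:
$A = \frac{2}{3}$ ($A = - \frac{4}{-6} = \left(-4\right) \left(- \frac{1}{6}\right) = \frac{2}{3} \approx 0.66667$)
$G{\left(m \right)} = -1 + 2 m^{2}$ ($G{\left(m \right)} = \left(m^{2} + m^{2}\right) - 1 = 2 m^{2} - 1 = -1 + 2 m^{2}$)
$\left(G{\left(A \right)} + \left(-1\right) 5 \cdot 0\right) \left(-11\right) = \left(\left(-1 + 2 \left(\frac{2}{3}\right)^{2}\right) + \left(-1\right) 5 \cdot 0\right) \left(-11\right) = \left(\left(-1 + 2 \cdot \frac{4}{9}\right) - 0\right) \left(-11\right) = \left(\left(-1 + \frac{8}{9}\right) + 0\right) \left(-11\right) = \left(- \frac{1}{9} + 0\right) \left(-11\right) = \left(- \frac{1}{9}\right) \left(-11\right) = \frac{11}{9}$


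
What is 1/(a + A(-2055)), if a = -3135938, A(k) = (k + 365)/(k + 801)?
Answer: -627/1966232281 ≈ -3.1888e-7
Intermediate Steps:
A(k) = (365 + k)/(801 + k)
1/(a + A(-2055)) = 1/(-3135938 + (365 - 2055)/(801 - 2055)) = 1/(-3135938 - 1690/(-1254)) = 1/(-3135938 - 1/1254*(-1690)) = 1/(-3135938 + 845/627) = 1/(-1966232281/627) = -627/1966232281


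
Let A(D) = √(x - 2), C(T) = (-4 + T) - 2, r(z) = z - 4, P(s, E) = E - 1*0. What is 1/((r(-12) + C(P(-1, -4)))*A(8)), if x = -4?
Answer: I*√6/156 ≈ 0.015702*I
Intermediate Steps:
P(s, E) = E (P(s, E) = E + 0 = E)
r(z) = -4 + z
C(T) = -6 + T
A(D) = I*√6 (A(D) = √(-4 - 2) = √(-6) = I*√6)
1/((r(-12) + C(P(-1, -4)))*A(8)) = 1/(((-4 - 12) + (-6 - 4))*(I*√6)) = 1/((-16 - 10)*(I*√6)) = 1/(-26*I*√6) = I*√6/156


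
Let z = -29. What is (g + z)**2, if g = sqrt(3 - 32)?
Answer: (29 - I*sqrt(29))**2 ≈ 812.0 - 312.34*I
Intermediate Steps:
g = I*sqrt(29) (g = sqrt(-29) = I*sqrt(29) ≈ 5.3852*I)
(g + z)**2 = (I*sqrt(29) - 29)**2 = (-29 + I*sqrt(29))**2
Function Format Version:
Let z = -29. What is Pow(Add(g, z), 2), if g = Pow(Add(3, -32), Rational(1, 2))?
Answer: Pow(Add(29, Mul(-1, I, Pow(29, Rational(1, 2)))), 2) ≈ Add(812.00, Mul(-312.34, I))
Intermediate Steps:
g = Mul(I, Pow(29, Rational(1, 2))) (g = Pow(-29, Rational(1, 2)) = Mul(I, Pow(29, Rational(1, 2))) ≈ Mul(5.3852, I))
Pow(Add(g, z), 2) = Pow(Add(Mul(I, Pow(29, Rational(1, 2))), -29), 2) = Pow(Add(-29, Mul(I, Pow(29, Rational(1, 2)))), 2)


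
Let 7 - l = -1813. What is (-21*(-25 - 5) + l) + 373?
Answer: 2823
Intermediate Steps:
l = 1820 (l = 7 - 1*(-1813) = 7 + 1813 = 1820)
(-21*(-25 - 5) + l) + 373 = (-21*(-25 - 5) + 1820) + 373 = (-21*(-30) + 1820) + 373 = (630 + 1820) + 373 = 2450 + 373 = 2823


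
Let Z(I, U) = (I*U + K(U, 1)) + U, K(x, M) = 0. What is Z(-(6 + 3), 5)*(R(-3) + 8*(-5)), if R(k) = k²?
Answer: 1240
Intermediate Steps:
Z(I, U) = U + I*U (Z(I, U) = (I*U + 0) + U = I*U + U = U + I*U)
Z(-(6 + 3), 5)*(R(-3) + 8*(-5)) = (5*(1 - (6 + 3)))*((-3)² + 8*(-5)) = (5*(1 - 1*9))*(9 - 40) = (5*(1 - 9))*(-31) = (5*(-8))*(-31) = -40*(-31) = 1240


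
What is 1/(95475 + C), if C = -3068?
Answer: 1/92407 ≈ 1.0822e-5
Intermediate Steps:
1/(95475 + C) = 1/(95475 - 3068) = 1/92407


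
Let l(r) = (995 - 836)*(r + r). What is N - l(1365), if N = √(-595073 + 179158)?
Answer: -434070 + I*√415915 ≈ -4.3407e+5 + 644.92*I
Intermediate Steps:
l(r) = 318*r (l(r) = 159*(2*r) = 318*r)
N = I*√415915 (N = √(-415915) = I*√415915 ≈ 644.92*I)
N - l(1365) = I*√415915 - 318*1365 = I*√415915 - 1*434070 = I*√415915 - 434070 = -434070 + I*√415915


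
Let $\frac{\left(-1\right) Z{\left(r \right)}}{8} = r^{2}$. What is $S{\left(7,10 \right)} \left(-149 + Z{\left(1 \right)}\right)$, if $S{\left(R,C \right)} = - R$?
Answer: $1099$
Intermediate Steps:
$Z{\left(r \right)} = - 8 r^{2}$
$S{\left(7,10 \right)} \left(-149 + Z{\left(1 \right)}\right) = \left(-1\right) 7 \left(-149 - 8 \cdot 1^{2}\right) = - 7 \left(-149 - 8\right) = \left(-7\right) \left(-157\right) = 1099$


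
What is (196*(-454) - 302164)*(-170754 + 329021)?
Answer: -61905820516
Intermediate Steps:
(196*(-454) - 302164)*(-170754 + 329021) = (-88984 - 302164)*158267 = -391148*158267 = -61905820516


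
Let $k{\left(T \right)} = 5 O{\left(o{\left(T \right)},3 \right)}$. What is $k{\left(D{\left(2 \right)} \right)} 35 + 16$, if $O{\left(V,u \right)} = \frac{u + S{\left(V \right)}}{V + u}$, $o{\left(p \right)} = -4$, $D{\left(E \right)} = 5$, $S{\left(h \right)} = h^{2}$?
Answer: $-3309$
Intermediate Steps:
$O{\left(V,u \right)} = \frac{u + V^{2}}{V + u}$
$k{\left(T \right)} = -95$ ($k{\left(T \right)} = 5 \frac{3 + \left(-4\right)^{2}}{-4 + 3} = 5 \frac{3 + 16}{-1} = 5 \left(\left(-1\right) 19\right) = 5 \left(-19\right) = -95$)
$k{\left(D{\left(2 \right)} \right)} 35 + 16 = \left(-95\right) 35 + 16 = -3325 + 16 = -3309$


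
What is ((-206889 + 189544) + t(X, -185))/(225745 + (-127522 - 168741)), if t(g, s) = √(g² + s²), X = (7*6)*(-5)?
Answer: 17345/70518 - 5*√3133/70518 ≈ 0.24200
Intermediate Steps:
X = -210 (X = 42*(-5) = -210)
((-206889 + 189544) + t(X, -185))/(225745 + (-127522 - 168741)) = ((-206889 + 189544) + √((-210)² + (-185)²))/(225745 + (-127522 - 168741)) = (-17345 + √(44100 + 34225))/(225745 - 296263) = (-17345 + √78325)/(-70518) = (-17345 + 5*√3133)*(-1/70518) = 17345/70518 - 5*√3133/70518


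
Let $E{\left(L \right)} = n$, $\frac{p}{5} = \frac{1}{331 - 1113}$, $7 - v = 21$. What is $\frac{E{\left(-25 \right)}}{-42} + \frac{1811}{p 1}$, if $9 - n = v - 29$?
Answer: $- \frac{29740372}{105} \approx -2.8324 \cdot 10^{5}$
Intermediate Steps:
$v = -14$ ($v = 7 - 21 = -14$)
$p = - \frac{5}{782}$ ($p = \frac{5}{331 - 1113} = \frac{5}{-782} = 5 \left(- \frac{1}{782}\right) = - \frac{5}{782} \approx -0.0063939$)
$n = 52$ ($n = 9 - \left(-14 - 29\right) = 9 - -43 = 9 + 43 = 52$)
$E{\left(L \right)} = 52$
$\frac{E{\left(-25 \right)}}{-42} + \frac{1811}{p 1} = \frac{52}{-42} + \frac{1811}{\left(- \frac{5}{782}\right) 1} = 52 \left(- \frac{1}{42}\right) + \frac{1811}{- \frac{5}{782}} = - \frac{26}{21} + 1811 \left(- \frac{782}{5}\right) = - \frac{26}{21} - \frac{1416202}{5} = - \frac{29740372}{105}$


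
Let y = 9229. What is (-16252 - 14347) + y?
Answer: -21370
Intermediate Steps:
(-16252 - 14347) + y = (-16252 - 14347) + 9229 = -30599 + 9229 = -21370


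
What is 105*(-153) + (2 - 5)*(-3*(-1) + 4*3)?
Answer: -16110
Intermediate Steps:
105*(-153) + (2 - 5)*(-3*(-1) + 4*3) = -16065 - 3*(3 + 12) = -16065 - 3*15 = -16065 - 45 = -16110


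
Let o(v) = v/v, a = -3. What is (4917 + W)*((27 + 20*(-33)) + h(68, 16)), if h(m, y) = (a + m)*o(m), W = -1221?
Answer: -2099328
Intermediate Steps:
o(v) = 1
h(m, y) = -3 + m (h(m, y) = (-3 + m)*1 = -3 + m)
(4917 + W)*((27 + 20*(-33)) + h(68, 16)) = (4917 - 1221)*((27 + 20*(-33)) + (-3 + 68)) = 3696*((27 - 660) + 65) = 3696*(-633 + 65) = 3696*(-568) = -2099328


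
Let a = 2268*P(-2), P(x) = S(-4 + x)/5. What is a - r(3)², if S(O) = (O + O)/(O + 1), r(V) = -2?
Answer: 27116/25 ≈ 1084.6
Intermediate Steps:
S(O) = 2*O/(1 + O) (S(O) = (2*O)/(1 + O) = 2*O/(1 + O))
P(x) = 2*(-4 + x)/(5*(-3 + x)) (P(x) = (2*(-4 + x)/(1 + (-4 + x)))/5 = (2*(-4 + x)/(-3 + x))*(⅕) = 2*(-4 + x)/(5*(-3 + x)))
a = 27216/25 (a = 2268*(2*(-4 - 2)/(5*(-3 - 2))) = 2268*((⅖)*(-6)/(-5)) = 2268*((⅖)*(-⅕)*(-6)) = 2268*(12/25) = 27216/25 ≈ 1088.6)
a - r(3)² = 27216/25 - 1*(-2)² = 27216/25 - 1*4 = 27216/25 - 4 = 27116/25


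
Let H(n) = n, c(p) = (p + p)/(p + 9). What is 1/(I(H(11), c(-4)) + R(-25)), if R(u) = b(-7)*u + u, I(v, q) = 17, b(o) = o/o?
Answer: -1/33 ≈ -0.030303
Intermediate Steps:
c(p) = 2*p/(9 + p) (c(p) = (2*p)/(9 + p) = 2*p/(9 + p))
b(o) = 1
R(u) = 2*u (R(u) = 1*u + u = u + u = 2*u)
1/(I(H(11), c(-4)) + R(-25)) = 1/(17 + 2*(-25)) = 1/(17 - 50) = 1/(-33) = -1/33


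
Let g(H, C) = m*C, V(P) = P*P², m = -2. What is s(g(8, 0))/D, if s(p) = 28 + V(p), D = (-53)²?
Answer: 28/2809 ≈ 0.0099680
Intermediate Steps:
V(P) = P³
g(H, C) = -2*C
D = 2809
s(p) = 28 + p³
s(g(8, 0))/D = (28 + (-2*0)³)/2809 = (28 + 0³)*(1/2809) = (28 + 0)*(1/2809) = 28*(1/2809) = 28/2809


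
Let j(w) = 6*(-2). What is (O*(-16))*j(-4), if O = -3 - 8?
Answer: -2112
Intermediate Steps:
j(w) = -12
O = -11
(O*(-16))*j(-4) = -11*(-16)*(-12) = 176*(-12) = -2112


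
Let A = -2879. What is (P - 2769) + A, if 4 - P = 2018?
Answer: -7662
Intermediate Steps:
P = -2014 (P = 4 - 1*2018 = 4 - 2018 = -2014)
(P - 2769) + A = (-2014 - 2769) - 2879 = -4783 - 2879 = -7662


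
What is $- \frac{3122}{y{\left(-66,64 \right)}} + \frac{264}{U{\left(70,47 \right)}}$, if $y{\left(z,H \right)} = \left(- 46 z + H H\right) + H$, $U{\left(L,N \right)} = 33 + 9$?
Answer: $\frac{21055}{3598} \approx 5.8519$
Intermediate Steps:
$U{\left(L,N \right)} = 42$
$y{\left(z,H \right)} = H + H^{2} - 46 z$ ($y{\left(z,H \right)} = \left(- 46 z + H^{2}\right) + H = \left(H^{2} - 46 z\right) + H = H + H^{2} - 46 z$)
$- \frac{3122}{y{\left(-66,64 \right)}} + \frac{264}{U{\left(70,47 \right)}} = - \frac{3122}{64 + 64^{2} - -3036} + \frac{264}{42} = - \frac{3122}{64 + 4096 + 3036} + 264 \cdot \frac{1}{42} = - \frac{3122}{7196} + \frac{44}{7} = \left(-3122\right) \frac{1}{7196} + \frac{44}{7} = - \frac{223}{514} + \frac{44}{7} = \frac{21055}{3598}$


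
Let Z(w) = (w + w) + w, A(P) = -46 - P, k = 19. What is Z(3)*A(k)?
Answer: -585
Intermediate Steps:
Z(w) = 3*w (Z(w) = 2*w + w = 3*w)
Z(3)*A(k) = (3*3)*(-46 - 1*19) = 9*(-46 - 19) = 9*(-65) = -585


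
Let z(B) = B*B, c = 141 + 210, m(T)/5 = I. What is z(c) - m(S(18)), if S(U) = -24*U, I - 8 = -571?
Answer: 126016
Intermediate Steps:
I = -563 (I = 8 - 571 = -563)
m(T) = -2815 (m(T) = 5*(-563) = -2815)
c = 351
z(B) = B²
z(c) - m(S(18)) = 351² - 1*(-2815) = 123201 + 2815 = 126016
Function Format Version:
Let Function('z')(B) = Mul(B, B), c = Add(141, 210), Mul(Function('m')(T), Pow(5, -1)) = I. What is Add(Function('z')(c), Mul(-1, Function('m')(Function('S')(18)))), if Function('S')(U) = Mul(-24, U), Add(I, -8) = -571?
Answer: 126016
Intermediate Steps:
I = -563 (I = Add(8, -571) = -563)
Function('m')(T) = -2815 (Function('m')(T) = Mul(5, -563) = -2815)
c = 351
Function('z')(B) = Pow(B, 2)
Add(Function('z')(c), Mul(-1, Function('m')(Function('S')(18)))) = Add(Pow(351, 2), Mul(-1, -2815)) = Add(123201, 2815) = 126016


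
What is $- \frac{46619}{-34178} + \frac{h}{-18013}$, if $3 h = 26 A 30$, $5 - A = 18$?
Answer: $\frac{955269687}{615648314} \approx 1.5516$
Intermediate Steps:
$A = -13$ ($A = 5 - 18 = -13$)
$h = -3380$ ($h = \frac{26 \left(-13\right) 30}{3} = \frac{\left(-338\right) 30}{3} = \frac{1}{3} \left(-10140\right) = -3380$)
$- \frac{46619}{-34178} + \frac{h}{-18013} = - \frac{46619}{-34178} - \frac{3380}{-18013} = \left(-46619\right) \left(- \frac{1}{34178}\right) - - \frac{3380}{18013} = \frac{46619}{34178} + \frac{3380}{18013} = \frac{955269687}{615648314}$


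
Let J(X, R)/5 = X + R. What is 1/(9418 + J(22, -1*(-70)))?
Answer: 1/9878 ≈ 0.00010124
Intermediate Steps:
J(X, R) = 5*R + 5*X (J(X, R) = 5*(X + R) = 5*(R + X) = 5*R + 5*X)
1/(9418 + J(22, -1*(-70))) = 1/(9418 + (5*(-1*(-70)) + 5*22)) = 1/(9418 + (5*70 + 110)) = 1/(9418 + (350 + 110)) = 1/(9418 + 460) = 1/9878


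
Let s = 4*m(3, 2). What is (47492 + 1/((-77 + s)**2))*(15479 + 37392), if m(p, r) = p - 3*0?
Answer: 816058601967/325 ≈ 2.5110e+9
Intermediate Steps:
m(p, r) = p (m(p, r) = p + 0 = p)
s = 12 (s = 4*3 = 12)
(47492 + 1/((-77 + s)**2))*(15479 + 37392) = (47492 + 1/((-77 + 12)**2))*(15479 + 37392) = (47492 + 1/((-65)**2))*52871 = (47492 + 1/4225)*52871 = (200653701/4225)*52871 = 816058601967/325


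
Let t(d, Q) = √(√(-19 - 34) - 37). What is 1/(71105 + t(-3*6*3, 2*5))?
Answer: 1/(71105 + √(-37 + I*√53)) ≈ 1.4064e-5 - 1.2e-9*I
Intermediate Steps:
t(d, Q) = √(-37 + I*√53) (t(d, Q) = √(√(-53) - 37) = √(I*√53 - 37) = √(-37 + I*√53))
1/(71105 + t(-3*6*3, 2*5)) = 1/(71105 + √(-37 + I*√53))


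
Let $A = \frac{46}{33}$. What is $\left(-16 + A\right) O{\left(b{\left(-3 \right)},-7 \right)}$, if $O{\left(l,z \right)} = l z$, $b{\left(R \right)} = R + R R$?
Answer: $\frac{6748}{11} \approx 613.45$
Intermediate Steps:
$b{\left(R \right)} = R + R^{2}$
$A = \frac{46}{33}$ ($A = 46 \cdot \frac{1}{33} = \frac{46}{33} \approx 1.3939$)
$\left(-16 + A\right) O{\left(b{\left(-3 \right)},-7 \right)} = \left(-16 + \frac{46}{33}\right) - 3 \left(1 - 3\right) \left(-7\right) = - \frac{482 \left(-3\right) \left(-2\right) \left(-7\right)}{33} = - \frac{482 \cdot 6 \left(-7\right)}{33} = \left(- \frac{482}{33}\right) \left(-42\right) = \frac{6748}{11}$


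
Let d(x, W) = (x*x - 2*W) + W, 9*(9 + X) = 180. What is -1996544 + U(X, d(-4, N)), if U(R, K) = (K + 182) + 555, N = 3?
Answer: -1995794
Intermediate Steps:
X = 11 (X = -9 + (⅑)*180 = -9 + 20 = 11)
d(x, W) = x² - W (d(x, W) = (x² - 2*W) + W = x² - W)
U(R, K) = 737 + K (U(R, K) = (182 + K) + 555 = 737 + K)
-1996544 + U(X, d(-4, N)) = -1996544 + (737 + ((-4)² - 1*3)) = -1996544 + (737 + (16 - 3)) = -1996544 + (737 + 13) = -1996544 + 750 = -1995794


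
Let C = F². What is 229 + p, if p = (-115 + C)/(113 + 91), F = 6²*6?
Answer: 93257/204 ≈ 457.14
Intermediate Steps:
F = 216 (F = 36*6 = 216)
C = 46656 (C = 216² = 46656)
p = 46541/204 (p = (-115 + 46656)/(113 + 91) = 46541/204 ≈ 228.14)
229 + p = 229 + 46541/204 = 93257/204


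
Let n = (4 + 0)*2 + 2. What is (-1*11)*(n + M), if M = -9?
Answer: -11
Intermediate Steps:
n = 10 (n = 4*2 + 2 = 8 + 2 = 10)
(-1*11)*(n + M) = (-1*11)*(10 - 9) = -11*1 = -11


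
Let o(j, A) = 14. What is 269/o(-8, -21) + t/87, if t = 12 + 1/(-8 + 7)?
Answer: 23557/1218 ≈ 19.341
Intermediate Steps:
t = 11 (t = 12 + 1/(-1) = 12 + 1*(-1) = 12 - 1 = 11)
269/o(-8, -21) + t/87 = 269/14 + 11/87 = 23557/1218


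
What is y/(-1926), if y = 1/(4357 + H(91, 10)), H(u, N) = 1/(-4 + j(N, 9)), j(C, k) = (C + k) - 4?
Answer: -11/92309328 ≈ -1.1916e-7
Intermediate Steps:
j(C, k) = -4 + C + k
H(u, N) = 1/(1 + N) (H(u, N) = 1/(-4 + (-4 + N + 9)) = 1/(-4 + (5 + N)) = 1/(1 + N))
y = 11/47928 (y = 1/(4357 + 1/(1 + 10)) = 1/(4357 + 1/11) = 1/(47928/11) = 11/47928 ≈ 0.00022951)
y/(-1926) = (11/47928)/(-1926) = (11/47928)*(-1/1926) = -11/92309328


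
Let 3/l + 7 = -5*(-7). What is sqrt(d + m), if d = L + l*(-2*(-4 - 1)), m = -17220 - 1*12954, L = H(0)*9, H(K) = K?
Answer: I*sqrt(5913894)/14 ≈ 173.7*I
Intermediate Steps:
l = 3/28 (l = 3/(-7 - 5*(-7)) = 3/(-7 + 35) = 3/28 ≈ 0.10714)
L = 0 (L = 0*9 = 0)
m = -30174 (m = -17220 - 12954 = -30174)
d = 15/14 (d = 0 + 3*(-2*(-4 - 1))/28 = 0 + 3*(-2*(-5))/28 = 0 + (3/28)*10 = 0 + 15/14 = 15/14 ≈ 1.0714)
sqrt(d + m) = sqrt(15/14 - 30174) = sqrt(-422421/14) = I*sqrt(5913894)/14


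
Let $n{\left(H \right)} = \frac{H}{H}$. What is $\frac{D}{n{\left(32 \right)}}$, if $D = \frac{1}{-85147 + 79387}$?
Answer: $- \frac{1}{5760} \approx -0.00017361$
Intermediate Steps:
$n{\left(H \right)} = 1$
$D = - \frac{1}{5760}$ ($D = \frac{1}{-5760} = - \frac{1}{5760} \approx -0.00017361$)
$\frac{D}{n{\left(32 \right)}} = - \frac{1}{5760 \cdot 1} = \left(- \frac{1}{5760}\right) 1 = - \frac{1}{5760}$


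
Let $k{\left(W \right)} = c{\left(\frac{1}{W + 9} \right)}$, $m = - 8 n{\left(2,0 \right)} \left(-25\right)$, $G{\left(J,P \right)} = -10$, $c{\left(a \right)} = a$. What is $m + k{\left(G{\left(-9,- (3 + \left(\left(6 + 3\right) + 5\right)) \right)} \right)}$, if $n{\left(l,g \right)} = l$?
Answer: $399$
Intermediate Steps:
$m = 400$ ($m = \left(-8\right) 2 \left(-25\right) = \left(-16\right) \left(-25\right) = 400$)
$k{\left(W \right)} = \frac{1}{9 + W}$ ($k{\left(W \right)} = \frac{1}{W + 9} = \frac{1}{9 + W}$)
$m + k{\left(G{\left(-9,- (3 + \left(\left(6 + 3\right) + 5\right)) \right)} \right)} = 400 + \frac{1}{9 - 10} = 400 + \frac{1}{-1} = 400 - 1 = 399$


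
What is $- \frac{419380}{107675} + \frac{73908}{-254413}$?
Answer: $- \frac{22930753568}{5478783955} \approx -4.1854$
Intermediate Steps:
$- \frac{419380}{107675} + \frac{73908}{-254413} = \left(-419380\right) \frac{1}{107675} + 73908 \left(- \frac{1}{254413}\right) = - \frac{83876}{21535} - \frac{73908}{254413} = - \frac{22930753568}{5478783955}$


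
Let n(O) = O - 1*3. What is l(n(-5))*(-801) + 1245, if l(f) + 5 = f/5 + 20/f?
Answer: 85341/10 ≈ 8534.1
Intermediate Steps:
n(O) = -3 + O (n(O) = O - 3 = -3 + O)
l(f) = -5 + 20/f + f/5 (l(f) = -5 + (f/5 + 20/f) = -5 + (20/f + f/5) = -5 + 20/f + f/5)
l(n(-5))*(-801) + 1245 = (-5 + 20/(-3 - 5) + (-3 - 5)/5)*(-801) + 1245 = (-5 + 20/(-8) + (⅕)*(-8))*(-801) + 1245 = (-5 + 20*(-⅛) - 8/5)*(-801) + 1245 = (-5 - 5/2 - 8/5)*(-801) + 1245 = -91/10*(-801) + 1245 = 72891/10 + 1245 = 85341/10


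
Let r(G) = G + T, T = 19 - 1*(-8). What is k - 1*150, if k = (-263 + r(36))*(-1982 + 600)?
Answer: 276250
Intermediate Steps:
T = 27 (T = 19 + 8 = 27)
r(G) = 27 + G (r(G) = G + 27 = 27 + G)
k = 276400 (k = (-263 + (27 + 36))*(-1982 + 600) = (-263 + 63)*(-1382) = -200*(-1382) = 276400)
k - 1*150 = 276400 - 1*150 = 276400 - 150 = 276250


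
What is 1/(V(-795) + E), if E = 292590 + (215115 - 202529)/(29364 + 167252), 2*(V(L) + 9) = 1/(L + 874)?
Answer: 1109476/324611675599 ≈ 3.4179e-6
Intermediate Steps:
V(L) = -9 + 1/(2*(874 + L)) (V(L) = -9 + 1/(2*(L + 874)) = -9 + 1/(2*(874 + L)))
E = 4109134859/14044 (E = 292590 + 12586/196616 = 292590 + 12586*(1/196616) = 292590 + 899/14044 = 4109134859/14044 ≈ 2.9259e+5)
1/(V(-795) + E) = 1/((-15731 - 18*(-795))/(2*(874 - 795)) + 4109134859/14044) = 1/((½)*(-15731 + 14310)/79 + 4109134859/14044) = 1/((½)*(1/79)*(-1421) + 4109134859/14044) = 1/(-1421/158 + 4109134859/14044) = 1/(324611675599/1109476) = 1109476/324611675599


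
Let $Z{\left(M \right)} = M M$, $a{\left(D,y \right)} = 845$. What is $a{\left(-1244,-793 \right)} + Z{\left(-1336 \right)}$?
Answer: $1785741$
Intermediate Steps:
$Z{\left(M \right)} = M^{2}$
$a{\left(-1244,-793 \right)} + Z{\left(-1336 \right)} = 845 + \left(-1336\right)^{2} = 845 + 1784896 = 1785741$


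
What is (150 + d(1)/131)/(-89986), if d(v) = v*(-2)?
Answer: -9824/5894083 ≈ -0.0016668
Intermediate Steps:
d(v) = -2*v
(150 + d(1)/131)/(-89986) = (150 - 2*1/131)/(-89986) = (150 - 2*1/131)*(-1/89986) = (150 - 2/131)*(-1/89986) = (19648/131)*(-1/89986) = -9824/5894083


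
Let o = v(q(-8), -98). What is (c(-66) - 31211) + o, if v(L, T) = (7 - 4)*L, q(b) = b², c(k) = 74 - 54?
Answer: -30999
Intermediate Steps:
c(k) = 20
v(L, T) = 3*L
o = 192 (o = 3*(-8)² = 3*64 = 192)
(c(-66) - 31211) + o = (20 - 31211) + 192 = -31191 + 192 = -30999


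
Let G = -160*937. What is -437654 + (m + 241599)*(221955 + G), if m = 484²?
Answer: 34277777271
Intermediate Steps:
G = -149920
m = 234256
-437654 + (m + 241599)*(221955 + G) = -437654 + (234256 + 241599)*(221955 - 149920) = -437654 + 475855*72035 = -437654 + 34278214925 = 34277777271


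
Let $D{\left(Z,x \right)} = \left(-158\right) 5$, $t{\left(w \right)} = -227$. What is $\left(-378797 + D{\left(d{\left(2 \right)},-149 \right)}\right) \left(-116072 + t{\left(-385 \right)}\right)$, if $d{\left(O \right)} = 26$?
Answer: $44145588513$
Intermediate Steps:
$D{\left(Z,x \right)} = -790$
$\left(-378797 + D{\left(d{\left(2 \right)},-149 \right)}\right) \left(-116072 + t{\left(-385 \right)}\right) = \left(-378797 - 790\right) \left(-116072 - 227\right) = \left(-379587\right) \left(-116299\right) = 44145588513$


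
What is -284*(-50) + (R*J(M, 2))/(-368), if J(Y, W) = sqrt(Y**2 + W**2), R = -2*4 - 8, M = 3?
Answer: 14200 + sqrt(13)/23 ≈ 14200.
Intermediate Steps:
R = -16 (R = -8 - 8 = -16)
J(Y, W) = sqrt(W**2 + Y**2)
-284*(-50) + (R*J(M, 2))/(-368) = -284*(-50) - 16*sqrt(2**2 + 3**2)/(-368) = 14200 - 16*sqrt(4 + 9)*(-1/368) = 14200 - 16*sqrt(13)*(-1/368) = 14200 + sqrt(13)/23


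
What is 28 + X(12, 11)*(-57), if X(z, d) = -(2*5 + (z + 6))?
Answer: 1624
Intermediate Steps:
X(z, d) = -16 - z (X(z, d) = -(10 + (6 + z)) = -(16 + z) = -16 - z)
28 + X(12, 11)*(-57) = 28 + (-16 - 1*12)*(-57) = 28 + (-16 - 12)*(-57) = 28 - 28*(-57) = 28 + 1596 = 1624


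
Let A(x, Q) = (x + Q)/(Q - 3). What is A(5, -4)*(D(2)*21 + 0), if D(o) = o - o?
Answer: 0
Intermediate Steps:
D(o) = 0
A(x, Q) = (Q + x)/(-3 + Q)
A(5, -4)*(D(2)*21 + 0) = ((-4 + 5)/(-3 - 4))*(0*21 + 0) = (1/(-7))*(0 + 0) = -1/7*1*0 = -1/7*0 = 0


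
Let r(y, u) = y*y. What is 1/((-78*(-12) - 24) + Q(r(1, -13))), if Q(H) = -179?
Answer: 1/733 ≈ 0.0013643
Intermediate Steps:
r(y, u) = y**2
1/((-78*(-12) - 24) + Q(r(1, -13))) = 1/((-78*(-12) - 24) - 179) = 1/((936 - 24) - 179) = 1/(912 - 179) = 1/733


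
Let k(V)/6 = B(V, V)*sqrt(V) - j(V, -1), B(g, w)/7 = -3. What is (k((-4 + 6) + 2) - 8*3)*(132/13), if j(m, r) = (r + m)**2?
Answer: -43560/13 ≈ -3350.8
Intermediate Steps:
B(g, w) = -21 (B(g, w) = 7*(-3) = -21)
j(m, r) = (m + r)**2
k(V) = -126*sqrt(V) - 6*(-1 + V)**2 (k(V) = 6*(-21*sqrt(V) - (V - 1)**2) = 6*(-21*sqrt(V) - (-1 + V)**2) = 6*(-(-1 + V)**2 - 21*sqrt(V)) = -126*sqrt(V) - 6*(-1 + V)**2)
(k((-4 + 6) + 2) - 8*3)*(132/13) = ((-126*sqrt((-4 + 6) + 2) - 6*(-1 + ((-4 + 6) + 2))**2) - 8*3)*(132/13) = ((-126*sqrt(2 + 2) - 6*(-1 + (2 + 2))**2) - 24)*(132*(1/13)) = ((-126*sqrt(4) - 6*(-1 + 4)**2) - 24)*(132/13) = ((-126*2 - 6*3**2) - 24)*(132/13) = ((-252 - 6*9) - 24)*(132/13) = ((-252 - 54) - 24)*(132/13) = (-306 - 24)*(132/13) = -330*132/13 = -43560/13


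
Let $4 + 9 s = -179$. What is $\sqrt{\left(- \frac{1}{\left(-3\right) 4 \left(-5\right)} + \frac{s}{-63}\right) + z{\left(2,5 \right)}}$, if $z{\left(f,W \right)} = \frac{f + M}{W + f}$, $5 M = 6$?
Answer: $\frac{\sqrt{12117}}{126} \approx 0.87363$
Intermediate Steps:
$M = \frac{6}{5}$ ($M = \frac{1}{5} \cdot 6 = \frac{6}{5} \approx 1.2$)
$s = - \frac{61}{3}$ ($s = - \frac{4}{9} + \frac{1}{9} \left(-179\right) = - \frac{4}{9} - \frac{179}{9} = - \frac{61}{3} \approx -20.333$)
$z{\left(f,W \right)} = \frac{\frac{6}{5} + f}{W + f}$ ($z{\left(f,W \right)} = \frac{f + \frac{6}{5}}{W + f} = \frac{\frac{6}{5} + f}{W + f}$)
$\sqrt{\left(- \frac{1}{\left(-3\right) 4 \left(-5\right)} + \frac{s}{-63}\right) + z{\left(2,5 \right)}} = \sqrt{\left(- \frac{1}{\left(-3\right) 4 \left(-5\right)} - \frac{61}{3 \left(-63\right)}\right) + \frac{\frac{6}{5} + 2}{5 + 2}} = \sqrt{\left(- \frac{1}{\left(-12\right) \left(-5\right)} - - \frac{61}{189}\right) + \frac{1}{7} \cdot \frac{16}{5}} = \sqrt{\left(- \frac{1}{60} + \frac{61}{189}\right) + \frac{1}{7} \cdot \frac{16}{5}} = \sqrt{\left(\left(-1\right) \frac{1}{60} + \frac{61}{189}\right) + \frac{16}{35}} = \sqrt{\left(- \frac{1}{60} + \frac{61}{189}\right) + \frac{16}{35}} = \sqrt{\frac{1157}{3780} + \frac{16}{35}} = \sqrt{\frac{577}{756}} = \frac{\sqrt{12117}}{126}$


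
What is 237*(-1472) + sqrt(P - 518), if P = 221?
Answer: -348864 + 3*I*sqrt(33) ≈ -3.4886e+5 + 17.234*I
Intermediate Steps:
237*(-1472) + sqrt(P - 518) = 237*(-1472) + sqrt(221 - 518) = -348864 + sqrt(-297) = -348864 + 3*I*sqrt(33)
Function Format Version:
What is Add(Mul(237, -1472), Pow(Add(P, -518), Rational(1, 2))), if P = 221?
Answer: Add(-348864, Mul(3, I, Pow(33, Rational(1, 2)))) ≈ Add(-3.4886e+5, Mul(17.234, I))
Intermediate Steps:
Add(Mul(237, -1472), Pow(Add(P, -518), Rational(1, 2))) = Add(Mul(237, -1472), Pow(Add(221, -518), Rational(1, 2))) = Add(-348864, Pow(-297, Rational(1, 2))) = Add(-348864, Mul(3, I, Pow(33, Rational(1, 2))))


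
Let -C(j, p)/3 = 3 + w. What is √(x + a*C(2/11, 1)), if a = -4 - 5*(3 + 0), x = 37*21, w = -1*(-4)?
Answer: 14*√6 ≈ 34.293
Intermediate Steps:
w = 4
x = 777
a = -19 (a = -4 - 5*3 = -4 - 15 = -19)
C(j, p) = -21 (C(j, p) = -3*(3 + 4) = -3*7 = -21)
√(x + a*C(2/11, 1)) = √(777 - 19*(-21)) = √(777 + 399) = √1176 = 14*√6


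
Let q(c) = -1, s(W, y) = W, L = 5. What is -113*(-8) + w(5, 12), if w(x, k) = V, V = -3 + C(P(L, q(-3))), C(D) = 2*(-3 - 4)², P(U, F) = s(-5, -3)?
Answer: 999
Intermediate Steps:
P(U, F) = -5
C(D) = 98 (C(D) = 2*(-7)² = 2*49 = 98)
V = 95 (V = -3 + 98 = 95)
w(x, k) = 95
-113*(-8) + w(5, 12) = -113*(-8) + 95 = 904 + 95 = 999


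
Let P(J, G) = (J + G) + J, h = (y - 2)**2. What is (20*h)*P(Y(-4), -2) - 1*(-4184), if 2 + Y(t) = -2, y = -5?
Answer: -5616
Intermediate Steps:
h = 49 (h = (-5 - 2)**2 = (-7)**2 = 49)
Y(t) = -4 (Y(t) = -2 - 2 = -4)
P(J, G) = G + 2*J (P(J, G) = (G + J) + J = G + 2*J)
(20*h)*P(Y(-4), -2) - 1*(-4184) = (20*49)*(-2 + 2*(-4)) - 1*(-4184) = 980*(-2 - 8) + 4184 = 980*(-10) + 4184 = -9800 + 4184 = -5616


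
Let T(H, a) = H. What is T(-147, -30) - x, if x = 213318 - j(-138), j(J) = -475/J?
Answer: -29457695/138 ≈ -2.1346e+5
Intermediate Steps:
x = 29437409/138 (x = 213318 - (-475)/(-138) = 213318 - (-475)*(-1)/138 = 213318 - 1*475/138 = 213318 - 475/138 = 29437409/138 ≈ 2.1331e+5)
T(-147, -30) - x = -147 - 1*29437409/138 = -147 - 29437409/138 = -29457695/138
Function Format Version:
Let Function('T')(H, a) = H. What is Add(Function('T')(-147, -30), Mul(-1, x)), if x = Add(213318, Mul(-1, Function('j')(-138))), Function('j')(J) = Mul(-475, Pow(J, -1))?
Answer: Rational(-29457695, 138) ≈ -2.1346e+5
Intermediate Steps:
x = Rational(29437409, 138) (x = Add(213318, Mul(-1, Mul(-475, Pow(-138, -1)))) = Add(213318, Mul(-1, Mul(-475, Rational(-1, 138)))) = Add(213318, Mul(-1, Rational(475, 138))) = Add(213318, Rational(-475, 138)) = Rational(29437409, 138) ≈ 2.1331e+5)
Add(Function('T')(-147, -30), Mul(-1, x)) = Add(-147, Mul(-1, Rational(29437409, 138))) = Add(-147, Rational(-29437409, 138)) = Rational(-29457695, 138)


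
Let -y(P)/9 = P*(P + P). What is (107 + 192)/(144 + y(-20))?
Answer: -299/7056 ≈ -0.042375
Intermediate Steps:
y(P) = -18*P² (y(P) = -9*P*(P + P) = -9*P*2*P = -18*P²)
(107 + 192)/(144 + y(-20)) = (107 + 192)/(144 - 18*(-20)²) = 299/(144 - 18*400) = 299/(144 - 7200) = 299/(-7056) = 299*(-1/7056) = -299/7056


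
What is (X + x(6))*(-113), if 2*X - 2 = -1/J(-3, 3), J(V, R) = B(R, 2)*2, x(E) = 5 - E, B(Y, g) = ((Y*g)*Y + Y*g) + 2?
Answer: 113/104 ≈ 1.0865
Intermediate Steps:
B(Y, g) = 2 + Y*g + g*Y² (B(Y, g) = (g*Y² + Y*g) + 2 = (Y*g + g*Y²) + 2 = 2 + Y*g + g*Y²)
J(V, R) = 4 + 4*R + 4*R² (J(V, R) = (2 + R*2 + 2*R²)*2 = (2 + 2*R + 2*R²)*2 = 4 + 4*R + 4*R²)
X = 103/104 (X = 1 + (-1/(4 + 4*3 + 4*3²))/2 = 1 + (-1/(4 + 12 + 4*9))/2 = 1 + (-1/(4 + 12 + 36))/2 = 1 + (-1/52)/2 = 1 + (-1*1/52)/2 = 1 + (½)*(-1/52) = 1 - 1/104 = 103/104 ≈ 0.99039)
(X + x(6))*(-113) = (103/104 + (5 - 1*6))*(-113) = (103/104 + (5 - 6))*(-113) = (103/104 - 1)*(-113) = -1/104*(-113) = 113/104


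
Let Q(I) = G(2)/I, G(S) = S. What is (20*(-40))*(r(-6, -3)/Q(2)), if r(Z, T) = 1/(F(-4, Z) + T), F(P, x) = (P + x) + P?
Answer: 800/17 ≈ 47.059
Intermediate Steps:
F(P, x) = x + 2*P
r(Z, T) = 1/(-8 + T + Z) (r(Z, T) = 1/((Z + 2*(-4)) + T) = 1/((Z - 8) + T) = 1/((-8 + Z) + T) = 1/(-8 + T + Z))
Q(I) = 2/I
(20*(-40))*(r(-6, -3)/Q(2)) = (20*(-40))*(1/((-8 - 3 - 6)*((2/2)))) = -800/((-17)*(2*(½))) = -(-800)/(17*1) = -(-800)/17 = -800*(-1/17) = 800/17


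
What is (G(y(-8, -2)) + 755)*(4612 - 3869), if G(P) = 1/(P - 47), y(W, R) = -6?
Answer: 29730402/53 ≈ 5.6095e+5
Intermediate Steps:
G(P) = 1/(-47 + P)
(G(y(-8, -2)) + 755)*(4612 - 3869) = (1/(-47 - 6) + 755)*(4612 - 3869) = (1/(-53) + 755)*743 = (-1/53 + 755)*743 = (40014/53)*743 = 29730402/53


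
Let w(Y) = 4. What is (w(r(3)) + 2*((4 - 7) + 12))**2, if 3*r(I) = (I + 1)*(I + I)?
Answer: 484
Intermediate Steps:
r(I) = 2*I*(1 + I)/3 (r(I) = ((I + 1)*(I + I))/3 = ((1 + I)*(2*I))/3 = (2*I*(1 + I))/3 = 2*I*(1 + I)/3)
(w(r(3)) + 2*((4 - 7) + 12))**2 = (4 + 2*((4 - 7) + 12))**2 = (4 + 2*(-3 + 12))**2 = (4 + 2*9)**2 = (4 + 18)**2 = 22**2 = 484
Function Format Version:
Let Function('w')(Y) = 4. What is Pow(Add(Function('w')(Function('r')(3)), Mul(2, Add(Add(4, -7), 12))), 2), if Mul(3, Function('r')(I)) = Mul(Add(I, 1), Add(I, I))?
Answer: 484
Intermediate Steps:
Function('r')(I) = Mul(Rational(2, 3), I, Add(1, I)) (Function('r')(I) = Mul(Rational(1, 3), Mul(Add(I, 1), Add(I, I))) = Mul(Rational(1, 3), Mul(Add(1, I), Mul(2, I))) = Mul(Rational(1, 3), Mul(2, I, Add(1, I))) = Mul(Rational(2, 3), I, Add(1, I)))
Pow(Add(Function('w')(Function('r')(3)), Mul(2, Add(Add(4, -7), 12))), 2) = Pow(Add(4, Mul(2, Add(Add(4, -7), 12))), 2) = Pow(Add(4, Mul(2, Add(-3, 12))), 2) = Pow(Add(4, Mul(2, 9)), 2) = Pow(Add(4, 18), 2) = Pow(22, 2) = 484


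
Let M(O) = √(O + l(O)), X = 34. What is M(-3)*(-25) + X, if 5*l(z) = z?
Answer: 34 - 15*I*√10 ≈ 34.0 - 47.434*I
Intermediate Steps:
l(z) = z/5
M(O) = √30*√O/5 (M(O) = √(O + O/5) = √(6*O/5) = √30*√O/5)
M(-3)*(-25) + X = (√30*√(-3)/5)*(-25) + 34 = (√30*(I*√3)/5)*(-25) + 34 = (3*I*√10/5)*(-25) + 34 = -15*I*√10 + 34 = 34 - 15*I*√10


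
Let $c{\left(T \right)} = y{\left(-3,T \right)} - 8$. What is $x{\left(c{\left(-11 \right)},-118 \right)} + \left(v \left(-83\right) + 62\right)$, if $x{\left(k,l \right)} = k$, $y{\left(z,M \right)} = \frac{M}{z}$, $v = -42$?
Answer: $\frac{10631}{3} \approx 3543.7$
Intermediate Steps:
$c{\left(T \right)} = -8 - \frac{T}{3}$ ($c{\left(T \right)} = \frac{T}{-3} - 8 = T \left(- \frac{1}{3}\right) - 8 = - \frac{T}{3} - 8 = -8 - \frac{T}{3}$)
$x{\left(c{\left(-11 \right)},-118 \right)} + \left(v \left(-83\right) + 62\right) = \left(-8 - - \frac{11}{3}\right) + \left(\left(-42\right) \left(-83\right) + 62\right) = \left(-8 + \frac{11}{3}\right) + \left(3486 + 62\right) = - \frac{13}{3} + 3548 = \frac{10631}{3}$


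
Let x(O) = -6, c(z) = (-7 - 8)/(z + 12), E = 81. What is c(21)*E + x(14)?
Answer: -471/11 ≈ -42.818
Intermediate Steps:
c(z) = -15/(12 + z)
c(21)*E + x(14) = -15/(12 + 21)*81 - 6 = -15/33*81 - 6 = -15*1/33*81 - 6 = -5/11*81 - 6 = -405/11 - 6 = -471/11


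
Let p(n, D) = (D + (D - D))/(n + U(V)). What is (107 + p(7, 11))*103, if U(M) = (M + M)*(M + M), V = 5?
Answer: 1180380/107 ≈ 11032.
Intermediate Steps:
U(M) = 4*M² (U(M) = (2*M)*(2*M) = 4*M²)
p(n, D) = D/(100 + n) (p(n, D) = (D + (D - D))/(n + 4*5²) = (D + 0)/(n + 4*25) = D/(n + 100) = D/(100 + n))
(107 + p(7, 11))*103 = (107 + 11/(100 + 7))*103 = (107 + 11/107)*103 = (11460/107)*103 = 1180380/107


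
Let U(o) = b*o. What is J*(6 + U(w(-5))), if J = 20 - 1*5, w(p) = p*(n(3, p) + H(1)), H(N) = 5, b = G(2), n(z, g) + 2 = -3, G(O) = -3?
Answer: 90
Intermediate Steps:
n(z, g) = -5 (n(z, g) = -2 - 3 = -5)
b = -3
w(p) = 0 (w(p) = p*(-5 + 5) = p*0 = 0)
U(o) = -3*o
J = 15 (J = 20 - 5 = 15)
J*(6 + U(w(-5))) = 15*(6 - 3*0) = 15*(6 + 0) = 15*6 = 90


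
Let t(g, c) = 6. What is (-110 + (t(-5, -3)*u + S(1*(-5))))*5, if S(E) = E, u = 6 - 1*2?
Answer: -455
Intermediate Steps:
u = 4 (u = 6 - 2 = 4)
(-110 + (t(-5, -3)*u + S(1*(-5))))*5 = (-110 + (6*4 + 1*(-5)))*5 = (-110 + (24 - 5))*5 = (-110 + 19)*5 = -91*5 = -455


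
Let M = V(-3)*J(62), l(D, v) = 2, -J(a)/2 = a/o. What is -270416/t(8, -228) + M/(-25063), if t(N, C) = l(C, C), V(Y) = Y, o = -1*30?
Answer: -16943590458/125315 ≈ -1.3521e+5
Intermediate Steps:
o = -30
J(a) = a/15 (J(a) = -2*a/(-30) = -2*a*(-1)/30 = -(-1)*a/15 = a/15)
M = -62/5 ≈ -12.400
t(N, C) = 2
-270416/t(8, -228) + M/(-25063) = -270416/2 - 62/5/(-25063) = -270416*1/2 - 62/5*(-1/25063) = -135208 + 62/125315 = -16943590458/125315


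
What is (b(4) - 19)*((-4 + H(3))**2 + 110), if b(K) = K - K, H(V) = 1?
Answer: -2261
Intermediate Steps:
b(K) = 0
(b(4) - 19)*((-4 + H(3))**2 + 110) = (0 - 19)*((-4 + 1)**2 + 110) = -19*((-3)**2 + 110) = -19*(9 + 110) = -19*119 = -2261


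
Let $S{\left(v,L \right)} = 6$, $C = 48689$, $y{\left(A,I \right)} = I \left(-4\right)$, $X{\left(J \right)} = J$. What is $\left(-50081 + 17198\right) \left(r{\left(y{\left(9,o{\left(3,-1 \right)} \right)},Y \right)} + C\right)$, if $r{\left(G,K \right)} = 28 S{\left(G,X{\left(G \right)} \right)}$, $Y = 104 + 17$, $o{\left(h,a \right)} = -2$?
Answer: $-1606564731$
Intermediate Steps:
$y{\left(A,I \right)} = - 4 I$
$Y = 121$
$r{\left(G,K \right)} = 168$ ($r{\left(G,K \right)} = 28 \cdot 6 = 168$)
$\left(-50081 + 17198\right) \left(r{\left(y{\left(9,o{\left(3,-1 \right)} \right)},Y \right)} + C\right) = \left(-50081 + 17198\right) \left(168 + 48689\right) = \left(-32883\right) 48857 = -1606564731$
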